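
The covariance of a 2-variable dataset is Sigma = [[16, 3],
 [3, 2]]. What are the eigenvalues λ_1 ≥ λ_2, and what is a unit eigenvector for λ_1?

Step 1 — characteristic polynomial of 2×2 Sigma:
  det(Sigma - λI) = λ² - trace · λ + det = 0.
  trace = 16 + 2 = 18, det = 16·2 - (3)² = 23.
Step 2 — discriminant:
  Δ = trace² - 4·det = 324 - 92 = 232.
Step 3 — eigenvalues:
  λ = (trace ± √Δ)/2 = (18 ± 15.2315)/2,
  λ_1 = 16.6158,  λ_2 = 1.3842.

Step 4 — unit eigenvector for λ_1: solve (Sigma - λ_1 I)v = 0. First row:
  (16 - 16.6158)·v_x + (3)·v_y = 0, i.e. (-0.6158)·v_x + (3)·v_y = 0,
  so v ∝ (b, λ_1 - a) = (3, 0.6158) = u.
  ||u|| = √((3)² + (0.6158)²) = √(9.3792) ≈ 3.0625,
  v_1 = u/||u|| ≈ (0.9796, 0.2011) (||v_1|| = 1).

λ_1 = 16.6158,  λ_2 = 1.3842;  v_1 ≈ (0.9796, 0.2011)


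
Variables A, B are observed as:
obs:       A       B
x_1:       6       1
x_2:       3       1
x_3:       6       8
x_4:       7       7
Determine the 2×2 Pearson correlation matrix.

Step 1 — column means:
  mean(A) = (6 + 3 + 6 + 7) / 4 = 22/4 = 5.5
  mean(B) = (1 + 1 + 8 + 7) / 4 = 17/4 = 4.25

Step 2 — sample variances and covariances s[i,j] = (1/(n-1)) · Σ_k (x_{k,i} - mean_i) · (x_{k,j} - mean_j), with n-1 = 3:
  s[A,A] = ((0.5)·(0.5) + (-2.5)·(-2.5) + (0.5)·(0.5) + (1.5)·(1.5)) / 3 = 9/3 = 3
  s[A,B] = ((0.5)·(-3.25) + (-2.5)·(-3.25) + (0.5)·(3.75) + (1.5)·(2.75)) / 3 = 12.5/3 = 4.1667
  s[B,B] = ((-3.25)·(-3.25) + (-3.25)·(-3.25) + (3.75)·(3.75) + (2.75)·(2.75)) / 3 = 42.75/3 = 14.25
  Sample standard deviations s_i = √(s[i,i]):
  s(A) = √(3) = 1.7321
  s(B) = √(14.25) = 3.7749

Step 3 — r_{ij} = s_{ij} / (s_i · s_j):
  r[A,A] = 1 (diagonal).
  r[A,B] = 4.1667 / (1.7321 · 3.7749) = 4.1667 / 6.5383 = 0.6373
  r[B,B] = 1 (diagonal).

R is symmetric with unit diagonal. Assembling:

R = [[1, 0.6373],
 [0.6373, 1]]


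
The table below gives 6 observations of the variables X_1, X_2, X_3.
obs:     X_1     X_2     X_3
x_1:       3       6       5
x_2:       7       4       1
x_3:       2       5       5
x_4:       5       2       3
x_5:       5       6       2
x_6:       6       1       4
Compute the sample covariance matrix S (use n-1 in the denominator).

Step 1 — column means:
  mean(X_1) = (3 + 7 + 2 + 5 + 5 + 6) / 6 = 28/6 = 4.6667
  mean(X_2) = (6 + 4 + 5 + 2 + 6 + 1) / 6 = 24/6 = 4
  mean(X_3) = (5 + 1 + 5 + 3 + 2 + 4) / 6 = 20/6 = 3.3333

Step 2 — sample covariance S[i,j] = (1/(n-1)) · Σ_k (x_{k,i} - mean_i) · (x_{k,j} - mean_j), with n-1 = 5.
  S[X_1,X_1] = ((-1.6667)·(-1.6667) + (2.3333)·(2.3333) + (-2.6667)·(-2.6667) + (0.3333)·(0.3333) + (0.3333)·(0.3333) + (1.3333)·(1.3333)) / 5 = 17.3333/5 = 3.4667
  S[X_1,X_2] = ((-1.6667)·(2) + (2.3333)·(0) + (-2.6667)·(1) + (0.3333)·(-2) + (0.3333)·(2) + (1.3333)·(-3)) / 5 = -10/5 = -2
  S[X_1,X_3] = ((-1.6667)·(1.6667) + (2.3333)·(-2.3333) + (-2.6667)·(1.6667) + (0.3333)·(-0.3333) + (0.3333)·(-1.3333) + (1.3333)·(0.6667)) / 5 = -12.3333/5 = -2.4667
  S[X_2,X_2] = ((2)·(2) + (0)·(0) + (1)·(1) + (-2)·(-2) + (2)·(2) + (-3)·(-3)) / 5 = 22/5 = 4.4
  S[X_2,X_3] = ((2)·(1.6667) + (0)·(-2.3333) + (1)·(1.6667) + (-2)·(-0.3333) + (2)·(-1.3333) + (-3)·(0.6667)) / 5 = 1/5 = 0.2
  S[X_3,X_3] = ((1.6667)·(1.6667) + (-2.3333)·(-2.3333) + (1.6667)·(1.6667) + (-0.3333)·(-0.3333) + (-1.3333)·(-1.3333) + (0.6667)·(0.6667)) / 5 = 13.3333/5 = 2.6667

S is symmetric (S[j,i] = S[i,j]). Assembling:

S = [[3.4667, -2, -2.4667],
 [-2, 4.4, 0.2],
 [-2.4667, 0.2, 2.6667]]


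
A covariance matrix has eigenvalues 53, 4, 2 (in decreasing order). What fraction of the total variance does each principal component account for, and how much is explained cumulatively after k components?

Step 1 — total variance = trace(Sigma) = Σ λ_i = 53 + 4 + 2 = 59.

Step 2 — fraction explained by component i = λ_i / Σ λ:
  PC1: 53/59 = 0.8983
  PC2: 4/59 = 0.0678
  PC3: 2/59 = 0.0339

Step 3 — cumulative fraction after k components = (λ_1 + ... + λ_k) / Σ λ:
  k = 1: 53/59 = 0.8983
  k = 2: (53 + 4)/59 = 57/59 = 0.9661
  k = 3: (53 + 4 + 2)/59 = 59/59 = 1

Summary (fraction, with percent):

explained: PC1 0.8983 (89.83%), PC2 0.0678 (6.78%), PC3 0.0339 (3.39%);  cumulative: 0.8983, 0.9661, 1


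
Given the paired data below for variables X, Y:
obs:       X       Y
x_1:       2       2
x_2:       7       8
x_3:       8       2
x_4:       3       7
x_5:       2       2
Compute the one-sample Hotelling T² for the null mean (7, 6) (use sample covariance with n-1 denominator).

Step 1 — sample mean vector:
  mean(X) = (2 + 7 + 8 + 3 + 2) / 5 = 22/5 = 4.4
  mean(Y) = (2 + 8 + 2 + 7 + 2) / 5 = 21/5 = 4.2
  x̄ = (4.4, 4.2),  deviation x̄ - mu_0 = (4.4, 4.2) - (7, 6) = (-2.6, -1.8).

Step 2 — sample covariance matrix, S[i,j] = (1/(n-1)) · Σ_k (x_{k,i} - mean_i) · (x_{k,j} - mean_j), divisor n-1 = 4:
  S[X,X] = ((-2.4)·(-2.4) + (2.6)·(2.6) + (3.6)·(3.6) + (-1.4)·(-1.4) + (-2.4)·(-2.4)) / 4 = 33.2/4 = 8.3
  S[X,Y] = ((-2.4)·(-2.2) + (2.6)·(3.8) + (3.6)·(-2.2) + (-1.4)·(2.8) + (-2.4)·(-2.2)) / 4 = 8.6/4 = 2.15
  S[Y,Y] = ((-2.2)·(-2.2) + (3.8)·(3.8) + (-2.2)·(-2.2) + (2.8)·(2.8) + (-2.2)·(-2.2)) / 4 = 36.8/4 = 9.2
  S = [[8.3, 2.15],
 [2.15, 9.2]].

Step 3 — invert S. det(S) = 8.3·9.2 - (2.15)² = 71.7375.
  S^{-1} = (1/det) · [[d, -b], [-b, a]] = [[0.1282, -0.03],
 [-0.03, 0.1157]].

Step 4 — quadratic form (x̄ - mu_0)^T · S^{-1} · (x̄ - mu_0):
  S^{-1} · (x̄ - mu_0) = (-0.2795, -0.1303),
  (x̄ - mu_0)^T · [...] = (-2.6)·(-0.2795) + (-1.8)·(-0.1303) = 0.9613.

Step 5 — scale by n: T² = 5 · 0.9613 = 4.8064.

T² ≈ 4.8064


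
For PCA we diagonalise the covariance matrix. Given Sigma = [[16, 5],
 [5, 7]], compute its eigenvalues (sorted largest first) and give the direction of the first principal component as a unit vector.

Step 1 — characteristic polynomial of 2×2 Sigma:
  det(Sigma - λI) = λ² - trace · λ + det = 0.
  trace = 16 + 7 = 23, det = 16·7 - (5)² = 87.
Step 2 — discriminant:
  Δ = trace² - 4·det = 529 - 348 = 181.
Step 3 — eigenvalues:
  λ = (trace ± √Δ)/2 = (23 ± 13.4536)/2,
  λ_1 = 18.2268,  λ_2 = 4.7732.

Step 4 — unit eigenvector for λ_1: solve (Sigma - λ_1 I)v = 0. First row:
  (16 - 18.2268)·v_x + (5)·v_y = 0, i.e. (-2.2268)·v_x + (5)·v_y = 0,
  so v ∝ (b, λ_1 - a) = (5, 2.2268) = u.
  ||u|| = √((5)² + (2.2268)²) = √(29.9587) ≈ 5.4735,
  v_1 = u/||u|| ≈ (0.9135, 0.4068) (||v_1|| = 1).

λ_1 = 18.2268,  λ_2 = 4.7732;  v_1 ≈ (0.9135, 0.4068)


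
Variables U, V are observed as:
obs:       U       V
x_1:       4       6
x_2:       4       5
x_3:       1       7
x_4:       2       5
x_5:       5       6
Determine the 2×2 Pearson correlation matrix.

Step 1 — column means:
  mean(U) = (4 + 4 + 1 + 2 + 5) / 5 = 16/5 = 3.2
  mean(V) = (6 + 5 + 7 + 5 + 6) / 5 = 29/5 = 5.8

Step 2 — sample variances and covariances s[i,j] = (1/(n-1)) · Σ_k (x_{k,i} - mean_i) · (x_{k,j} - mean_j), with n-1 = 4:
  s[U,U] = ((0.8)·(0.8) + (0.8)·(0.8) + (-2.2)·(-2.2) + (-1.2)·(-1.2) + (1.8)·(1.8)) / 4 = 10.8/4 = 2.7
  s[U,V] = ((0.8)·(0.2) + (0.8)·(-0.8) + (-2.2)·(1.2) + (-1.2)·(-0.8) + (1.8)·(0.2)) / 4 = -1.8/4 = -0.45
  s[V,V] = ((0.2)·(0.2) + (-0.8)·(-0.8) + (1.2)·(1.2) + (-0.8)·(-0.8) + (0.2)·(0.2)) / 4 = 2.8/4 = 0.7
  Sample standard deviations s_i = √(s[i,i]):
  s(U) = √(2.7) = 1.6432
  s(V) = √(0.7) = 0.8367

Step 3 — r_{ij} = s_{ij} / (s_i · s_j):
  r[U,U] = 1 (diagonal).
  r[U,V] = -0.45 / (1.6432 · 0.8367) = -0.45 / 1.3748 = -0.3273
  r[V,V] = 1 (diagonal).

R is symmetric with unit diagonal. Assembling:

R = [[1, -0.3273],
 [-0.3273, 1]]


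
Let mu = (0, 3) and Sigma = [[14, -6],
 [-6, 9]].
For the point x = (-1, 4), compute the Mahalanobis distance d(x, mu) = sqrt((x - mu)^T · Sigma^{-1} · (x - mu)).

Step 1 — centre the observation: (x - mu) = (-1, 1).

Step 2 — invert Sigma. det(Sigma) = 14·9 - (-6)² = 90.
  Sigma^{-1} = (1/det) · [[d, -b], [-b, a]] = [[0.1, 0.0667],
 [0.0667, 0.1556]].

Step 3 — form the quadratic (x - mu)^T · Sigma^{-1} · (x - mu):
  Sigma^{-1} · (x - mu) = (-0.0333, 0.0889).
  (x - mu)^T · [Sigma^{-1} · (x - mu)] = (-1)·(-0.0333) + (1)·(0.0889) = 0.1222.

Step 4 — take square root: d = √(0.1222) ≈ 0.3496.

d(x, mu) = √(0.1222) ≈ 0.3496


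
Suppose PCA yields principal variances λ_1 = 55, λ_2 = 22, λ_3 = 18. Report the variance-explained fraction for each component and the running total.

Step 1 — total variance = trace(Sigma) = Σ λ_i = 55 + 22 + 18 = 95.

Step 2 — fraction explained by component i = λ_i / Σ λ:
  PC1: 55/95 = 0.5789
  PC2: 22/95 = 0.2316
  PC3: 18/95 = 0.1895

Step 3 — cumulative fraction after k components = (λ_1 + ... + λ_k) / Σ λ:
  k = 1: 55/95 = 0.5789
  k = 2: (55 + 22)/95 = 77/95 = 0.8105
  k = 3: (55 + 22 + 18)/95 = 95/95 = 1

Summary (fraction, with percent):

explained: PC1 0.5789 (57.89%), PC2 0.2316 (23.16%), PC3 0.1895 (18.95%);  cumulative: 0.5789, 0.8105, 1


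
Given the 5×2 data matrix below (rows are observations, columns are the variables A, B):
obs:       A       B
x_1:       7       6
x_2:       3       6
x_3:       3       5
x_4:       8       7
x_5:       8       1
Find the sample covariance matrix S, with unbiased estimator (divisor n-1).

Step 1 — column means:
  mean(A) = (7 + 3 + 3 + 8 + 8) / 5 = 29/5 = 5.8
  mean(B) = (6 + 6 + 5 + 7 + 1) / 5 = 25/5 = 5

Step 2 — sample covariance S[i,j] = (1/(n-1)) · Σ_k (x_{k,i} - mean_i) · (x_{k,j} - mean_j), with n-1 = 4.
  S[A,A] = ((1.2)·(1.2) + (-2.8)·(-2.8) + (-2.8)·(-2.8) + (2.2)·(2.2) + (2.2)·(2.2)) / 4 = 26.8/4 = 6.7
  S[A,B] = ((1.2)·(1) + (-2.8)·(1) + (-2.8)·(0) + (2.2)·(2) + (2.2)·(-4)) / 4 = -6/4 = -1.5
  S[B,B] = ((1)·(1) + (1)·(1) + (0)·(0) + (2)·(2) + (-4)·(-4)) / 4 = 22/4 = 5.5

S is symmetric (S[j,i] = S[i,j]). Assembling:

S = [[6.7, -1.5],
 [-1.5, 5.5]]


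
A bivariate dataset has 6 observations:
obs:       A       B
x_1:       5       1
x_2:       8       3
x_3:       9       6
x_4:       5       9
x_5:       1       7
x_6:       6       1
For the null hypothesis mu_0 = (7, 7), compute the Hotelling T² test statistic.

Step 1 — sample mean vector:
  mean(A) = (5 + 8 + 9 + 5 + 1 + 6) / 6 = 34/6 = 5.6667
  mean(B) = (1 + 3 + 6 + 9 + 7 + 1) / 6 = 27/6 = 4.5
  x̄ = (5.6667, 4.5),  deviation x̄ - mu_0 = (5.6667, 4.5) - (7, 7) = (-1.3333, -2.5).

Step 2 — sample covariance matrix, S[i,j] = (1/(n-1)) · Σ_k (x_{k,i} - mean_i) · (x_{k,j} - mean_j), divisor n-1 = 5:
  S[A,A] = ((-0.6667)·(-0.6667) + (2.3333)·(2.3333) + (3.3333)·(3.3333) + (-0.6667)·(-0.6667) + (-4.6667)·(-4.6667) + (0.3333)·(0.3333)) / 5 = 39.3333/5 = 7.8667
  S[A,B] = ((-0.6667)·(-3.5) + (2.3333)·(-1.5) + (3.3333)·(1.5) + (-0.6667)·(4.5) + (-4.6667)·(2.5) + (0.3333)·(-3.5)) / 5 = -12/5 = -2.4
  S[B,B] = ((-3.5)·(-3.5) + (-1.5)·(-1.5) + (1.5)·(1.5) + (4.5)·(4.5) + (2.5)·(2.5) + (-3.5)·(-3.5)) / 5 = 55.5/5 = 11.1
  S = [[7.8667, -2.4],
 [-2.4, 11.1]].

Step 3 — invert S. det(S) = 7.8667·11.1 - (-2.4)² = 81.56.
  S^{-1} = (1/det) · [[d, -b], [-b, a]] = [[0.1361, 0.0294],
 [0.0294, 0.0965]].

Step 4 — quadratic form (x̄ - mu_0)^T · S^{-1} · (x̄ - mu_0):
  S^{-1} · (x̄ - mu_0) = (-0.255, -0.2804),
  (x̄ - mu_0)^T · [...] = (-1.3333)·(-0.255) + (-2.5)·(-0.2804) = 1.041.

Step 5 — scale by n: T² = 6 · 1.041 = 6.2457.

T² ≈ 6.2457


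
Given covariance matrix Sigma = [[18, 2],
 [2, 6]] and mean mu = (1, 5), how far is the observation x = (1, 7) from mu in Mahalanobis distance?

Step 1 — centre the observation: (x - mu) = (0, 2).

Step 2 — invert Sigma. det(Sigma) = 18·6 - (2)² = 104.
  Sigma^{-1} = (1/det) · [[d, -b], [-b, a]] = [[0.0577, -0.0192],
 [-0.0192, 0.1731]].

Step 3 — form the quadratic (x - mu)^T · Sigma^{-1} · (x - mu):
  Sigma^{-1} · (x - mu) = (-0.0385, 0.3462).
  (x - mu)^T · [Sigma^{-1} · (x - mu)] = (0)·(-0.0385) + (2)·(0.3462) = 0.6923.

Step 4 — take square root: d = √(0.6923) ≈ 0.8321.

d(x, mu) = √(0.6923) ≈ 0.8321


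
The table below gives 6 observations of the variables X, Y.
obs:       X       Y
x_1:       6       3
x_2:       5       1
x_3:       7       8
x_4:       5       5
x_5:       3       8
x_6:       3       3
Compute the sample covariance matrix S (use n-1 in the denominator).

Step 1 — column means:
  mean(X) = (6 + 5 + 7 + 5 + 3 + 3) / 6 = 29/6 = 4.8333
  mean(Y) = (3 + 1 + 8 + 5 + 8 + 3) / 6 = 28/6 = 4.6667

Step 2 — sample covariance S[i,j] = (1/(n-1)) · Σ_k (x_{k,i} - mean_i) · (x_{k,j} - mean_j), with n-1 = 5.
  S[X,X] = ((1.1667)·(1.1667) + (0.1667)·(0.1667) + (2.1667)·(2.1667) + (0.1667)·(0.1667) + (-1.8333)·(-1.8333) + (-1.8333)·(-1.8333)) / 5 = 12.8333/5 = 2.5667
  S[X,Y] = ((1.1667)·(-1.6667) + (0.1667)·(-3.6667) + (2.1667)·(3.3333) + (0.1667)·(0.3333) + (-1.8333)·(3.3333) + (-1.8333)·(-1.6667)) / 5 = 1.6667/5 = 0.3333
  S[Y,Y] = ((-1.6667)·(-1.6667) + (-3.6667)·(-3.6667) + (3.3333)·(3.3333) + (0.3333)·(0.3333) + (3.3333)·(3.3333) + (-1.6667)·(-1.6667)) / 5 = 41.3333/5 = 8.2667

S is symmetric (S[j,i] = S[i,j]). Assembling:

S = [[2.5667, 0.3333],
 [0.3333, 8.2667]]


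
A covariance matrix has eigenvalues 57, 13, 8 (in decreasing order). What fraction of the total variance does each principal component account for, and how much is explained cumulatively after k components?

Step 1 — total variance = trace(Sigma) = Σ λ_i = 57 + 13 + 8 = 78.

Step 2 — fraction explained by component i = λ_i / Σ λ:
  PC1: 57/78 = 0.7308
  PC2: 13/78 = 0.1667
  PC3: 8/78 = 0.1026

Step 3 — cumulative fraction after k components = (λ_1 + ... + λ_k) / Σ λ:
  k = 1: 57/78 = 0.7308
  k = 2: (57 + 13)/78 = 70/78 = 0.8974
  k = 3: (57 + 13 + 8)/78 = 78/78 = 1

Summary (fraction, with percent):

explained: PC1 0.7308 (73.08%), PC2 0.1667 (16.67%), PC3 0.1026 (10.26%);  cumulative: 0.7308, 0.8974, 1


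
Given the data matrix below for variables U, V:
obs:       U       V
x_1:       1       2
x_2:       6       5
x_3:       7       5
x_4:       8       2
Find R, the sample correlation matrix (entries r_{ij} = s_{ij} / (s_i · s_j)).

Step 1 — column means:
  mean(U) = (1 + 6 + 7 + 8) / 4 = 22/4 = 5.5
  mean(V) = (2 + 5 + 5 + 2) / 4 = 14/4 = 3.5

Step 2 — sample variances and covariances s[i,j] = (1/(n-1)) · Σ_k (x_{k,i} - mean_i) · (x_{k,j} - mean_j), with n-1 = 3:
  s[U,U] = ((-4.5)·(-4.5) + (0.5)·(0.5) + (1.5)·(1.5) + (2.5)·(2.5)) / 3 = 29/3 = 9.6667
  s[U,V] = ((-4.5)·(-1.5) + (0.5)·(1.5) + (1.5)·(1.5) + (2.5)·(-1.5)) / 3 = 6/3 = 2
  s[V,V] = ((-1.5)·(-1.5) + (1.5)·(1.5) + (1.5)·(1.5) + (-1.5)·(-1.5)) / 3 = 9/3 = 3
  Sample standard deviations s_i = √(s[i,i]):
  s(U) = √(9.6667) = 3.1091
  s(V) = √(3) = 1.7321

Step 3 — r_{ij} = s_{ij} / (s_i · s_j):
  r[U,U] = 1 (diagonal).
  r[U,V] = 2 / (3.1091 · 1.7321) = 2 / 5.3852 = 0.3714
  r[V,V] = 1 (diagonal).

R is symmetric with unit diagonal. Assembling:

R = [[1, 0.3714],
 [0.3714, 1]]


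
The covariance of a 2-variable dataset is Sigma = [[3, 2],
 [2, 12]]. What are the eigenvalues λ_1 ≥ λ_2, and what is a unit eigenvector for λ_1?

Step 1 — characteristic polynomial of 2×2 Sigma:
  det(Sigma - λI) = λ² - trace · λ + det = 0.
  trace = 3 + 12 = 15, det = 3·12 - (2)² = 32.
Step 2 — discriminant:
  Δ = trace² - 4·det = 225 - 128 = 97.
Step 3 — eigenvalues:
  λ = (trace ± √Δ)/2 = (15 ± 9.8489)/2,
  λ_1 = 12.4244,  λ_2 = 2.5756.

Step 4 — unit eigenvector for λ_1: solve (Sigma - λ_1 I)v = 0. First row:
  (3 - 12.4244)·v_x + (2)·v_y = 0, i.e. (-9.4244)·v_x + (2)·v_y = 0,
  so v ∝ (b, λ_1 - a) = (2, 9.4244) = u.
  ||u|| = √((2)² + (9.4244)²) = √(92.8199) ≈ 9.6343,
  v_1 = u/||u|| ≈ (0.2076, 0.9782) (||v_1|| = 1).

λ_1 = 12.4244,  λ_2 = 2.5756;  v_1 ≈ (0.2076, 0.9782)


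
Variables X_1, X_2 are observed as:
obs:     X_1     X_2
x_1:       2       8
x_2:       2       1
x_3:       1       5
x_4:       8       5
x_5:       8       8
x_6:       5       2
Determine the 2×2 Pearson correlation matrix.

Step 1 — column means:
  mean(X_1) = (2 + 2 + 1 + 8 + 8 + 5) / 6 = 26/6 = 4.3333
  mean(X_2) = (8 + 1 + 5 + 5 + 8 + 2) / 6 = 29/6 = 4.8333

Step 2 — sample variances and covariances s[i,j] = (1/(n-1)) · Σ_k (x_{k,i} - mean_i) · (x_{k,j} - mean_j), with n-1 = 5:
  s[X_1,X_1] = ((-2.3333)·(-2.3333) + (-2.3333)·(-2.3333) + (-3.3333)·(-3.3333) + (3.6667)·(3.6667) + (3.6667)·(3.6667) + (0.6667)·(0.6667)) / 5 = 49.3333/5 = 9.8667
  s[X_1,X_2] = ((-2.3333)·(3.1667) + (-2.3333)·(-3.8333) + (-3.3333)·(0.1667) + (3.6667)·(0.1667) + (3.6667)·(3.1667) + (0.6667)·(-2.8333)) / 5 = 11.3333/5 = 2.2667
  s[X_2,X_2] = ((3.1667)·(3.1667) + (-3.8333)·(-3.8333) + (0.1667)·(0.1667) + (0.1667)·(0.1667) + (3.1667)·(3.1667) + (-2.8333)·(-2.8333)) / 5 = 42.8333/5 = 8.5667
  Sample standard deviations s_i = √(s[i,i]):
  s(X_1) = √(9.8667) = 3.1411
  s(X_2) = √(8.5667) = 2.9269

Step 3 — r_{ij} = s_{ij} / (s_i · s_j):
  r[X_1,X_1] = 1 (diagonal).
  r[X_1,X_2] = 2.2667 / (3.1411 · 2.9269) = 2.2667 / 9.1937 = 0.2465
  r[X_2,X_2] = 1 (diagonal).

R is symmetric with unit diagonal. Assembling:

R = [[1, 0.2465],
 [0.2465, 1]]


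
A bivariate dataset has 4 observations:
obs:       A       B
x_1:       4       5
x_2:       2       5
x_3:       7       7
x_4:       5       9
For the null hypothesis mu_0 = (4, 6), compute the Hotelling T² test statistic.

Step 1 — sample mean vector:
  mean(A) = (4 + 2 + 7 + 5) / 4 = 18/4 = 4.5
  mean(B) = (5 + 5 + 7 + 9) / 4 = 26/4 = 6.5
  x̄ = (4.5, 6.5),  deviation x̄ - mu_0 = (4.5, 6.5) - (4, 6) = (0.5, 0.5).

Step 2 — sample covariance matrix, S[i,j] = (1/(n-1)) · Σ_k (x_{k,i} - mean_i) · (x_{k,j} - mean_j), divisor n-1 = 3:
  S[A,A] = ((-0.5)·(-0.5) + (-2.5)·(-2.5) + (2.5)·(2.5) + (0.5)·(0.5)) / 3 = 13/3 = 4.3333
  S[A,B] = ((-0.5)·(-1.5) + (-2.5)·(-1.5) + (2.5)·(0.5) + (0.5)·(2.5)) / 3 = 7/3 = 2.3333
  S[B,B] = ((-1.5)·(-1.5) + (-1.5)·(-1.5) + (0.5)·(0.5) + (2.5)·(2.5)) / 3 = 11/3 = 3.6667
  S = [[4.3333, 2.3333],
 [2.3333, 3.6667]].

Step 3 — invert S. det(S) = 4.3333·3.6667 - (2.3333)² = 10.4444.
  S^{-1} = (1/det) · [[d, -b], [-b, a]] = [[0.3511, -0.2234],
 [-0.2234, 0.4149]].

Step 4 — quadratic form (x̄ - mu_0)^T · S^{-1} · (x̄ - mu_0):
  S^{-1} · (x̄ - mu_0) = (0.0638, 0.0957),
  (x̄ - mu_0)^T · [...] = (0.5)·(0.0638) + (0.5)·(0.0957) = 0.0798.

Step 5 — scale by n: T² = 4 · 0.0798 = 0.3191.

T² ≈ 0.3191


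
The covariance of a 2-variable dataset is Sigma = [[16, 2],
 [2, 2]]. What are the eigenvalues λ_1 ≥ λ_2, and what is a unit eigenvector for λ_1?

Step 1 — characteristic polynomial of 2×2 Sigma:
  det(Sigma - λI) = λ² - trace · λ + det = 0.
  trace = 16 + 2 = 18, det = 16·2 - (2)² = 28.
Step 2 — discriminant:
  Δ = trace² - 4·det = 324 - 112 = 212.
Step 3 — eigenvalues:
  λ = (trace ± √Δ)/2 = (18 ± 14.5602)/2,
  λ_1 = 16.2801,  λ_2 = 1.7199.

Step 4 — unit eigenvector for λ_1: solve (Sigma - λ_1 I)v = 0. First row:
  (16 - 16.2801)·v_x + (2)·v_y = 0, i.e. (-0.2801)·v_x + (2)·v_y = 0,
  so v ∝ (b, λ_1 - a) = (2, 0.2801) = u.
  ||u|| = √((2)² + (0.2801)²) = √(4.0785) ≈ 2.0195,
  v_1 = u/||u|| ≈ (0.9903, 0.1387) (||v_1|| = 1).

λ_1 = 16.2801,  λ_2 = 1.7199;  v_1 ≈ (0.9903, 0.1387)


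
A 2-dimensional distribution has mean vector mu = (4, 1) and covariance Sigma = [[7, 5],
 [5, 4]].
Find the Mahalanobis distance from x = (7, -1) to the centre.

Step 1 — centre the observation: (x - mu) = (3, -2).

Step 2 — invert Sigma. det(Sigma) = 7·4 - (5)² = 3.
  Sigma^{-1} = (1/det) · [[d, -b], [-b, a]] = [[1.3333, -1.6667],
 [-1.6667, 2.3333]].

Step 3 — form the quadratic (x - mu)^T · Sigma^{-1} · (x - mu):
  Sigma^{-1} · (x - mu) = (7.3333, -9.6667).
  (x - mu)^T · [Sigma^{-1} · (x - mu)] = (3)·(7.3333) + (-2)·(-9.6667) = 41.3333.

Step 4 — take square root: d = √(41.3333) ≈ 6.4291.

d(x, mu) = √(41.3333) ≈ 6.4291


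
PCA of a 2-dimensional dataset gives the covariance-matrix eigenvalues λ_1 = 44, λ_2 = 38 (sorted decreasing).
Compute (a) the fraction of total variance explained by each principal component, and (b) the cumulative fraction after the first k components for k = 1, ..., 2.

Step 1 — total variance = trace(Sigma) = Σ λ_i = 44 + 38 = 82.

Step 2 — fraction explained by component i = λ_i / Σ λ:
  PC1: 44/82 = 0.5366
  PC2: 38/82 = 0.4634

Step 3 — cumulative fraction after k components = (λ_1 + ... + λ_k) / Σ λ:
  k = 1: 44/82 = 0.5366
  k = 2: (44 + 38)/82 = 82/82 = 1

Summary (fraction, with percent):

explained: PC1 0.5366 (53.66%), PC2 0.4634 (46.34%);  cumulative: 0.5366, 1


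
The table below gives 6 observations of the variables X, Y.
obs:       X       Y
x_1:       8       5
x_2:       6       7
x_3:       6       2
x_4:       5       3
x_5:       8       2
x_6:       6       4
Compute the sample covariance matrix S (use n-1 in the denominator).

Step 1 — column means:
  mean(X) = (8 + 6 + 6 + 5 + 8 + 6) / 6 = 39/6 = 6.5
  mean(Y) = (5 + 7 + 2 + 3 + 2 + 4) / 6 = 23/6 = 3.8333

Step 2 — sample covariance S[i,j] = (1/(n-1)) · Σ_k (x_{k,i} - mean_i) · (x_{k,j} - mean_j), with n-1 = 5.
  S[X,X] = ((1.5)·(1.5) + (-0.5)·(-0.5) + (-0.5)·(-0.5) + (-1.5)·(-1.5) + (1.5)·(1.5) + (-0.5)·(-0.5)) / 5 = 7.5/5 = 1.5
  S[X,Y] = ((1.5)·(1.1667) + (-0.5)·(3.1667) + (-0.5)·(-1.8333) + (-1.5)·(-0.8333) + (1.5)·(-1.8333) + (-0.5)·(0.1667)) / 5 = -0.5/5 = -0.1
  S[Y,Y] = ((1.1667)·(1.1667) + (3.1667)·(3.1667) + (-1.8333)·(-1.8333) + (-0.8333)·(-0.8333) + (-1.8333)·(-1.8333) + (0.1667)·(0.1667)) / 5 = 18.8333/5 = 3.7667

S is symmetric (S[j,i] = S[i,j]). Assembling:

S = [[1.5, -0.1],
 [-0.1, 3.7667]]


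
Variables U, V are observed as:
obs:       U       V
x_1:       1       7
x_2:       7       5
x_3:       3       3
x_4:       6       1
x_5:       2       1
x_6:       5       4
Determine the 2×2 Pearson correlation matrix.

Step 1 — column means:
  mean(U) = (1 + 7 + 3 + 6 + 2 + 5) / 6 = 24/6 = 4
  mean(V) = (7 + 5 + 3 + 1 + 1 + 4) / 6 = 21/6 = 3.5

Step 2 — sample variances and covariances s[i,j] = (1/(n-1)) · Σ_k (x_{k,i} - mean_i) · (x_{k,j} - mean_j), with n-1 = 5:
  s[U,U] = ((-3)·(-3) + (3)·(3) + (-1)·(-1) + (2)·(2) + (-2)·(-2) + (1)·(1)) / 5 = 28/5 = 5.6
  s[U,V] = ((-3)·(3.5) + (3)·(1.5) + (-1)·(-0.5) + (2)·(-2.5) + (-2)·(-2.5) + (1)·(0.5)) / 5 = -5/5 = -1
  s[V,V] = ((3.5)·(3.5) + (1.5)·(1.5) + (-0.5)·(-0.5) + (-2.5)·(-2.5) + (-2.5)·(-2.5) + (0.5)·(0.5)) / 5 = 27.5/5 = 5.5
  Sample standard deviations s_i = √(s[i,i]):
  s(U) = √(5.6) = 2.3664
  s(V) = √(5.5) = 2.3452

Step 3 — r_{ij} = s_{ij} / (s_i · s_j):
  r[U,U] = 1 (diagonal).
  r[U,V] = -1 / (2.3664 · 2.3452) = -1 / 5.5498 = -0.1802
  r[V,V] = 1 (diagonal).

R is symmetric with unit diagonal. Assembling:

R = [[1, -0.1802],
 [-0.1802, 1]]


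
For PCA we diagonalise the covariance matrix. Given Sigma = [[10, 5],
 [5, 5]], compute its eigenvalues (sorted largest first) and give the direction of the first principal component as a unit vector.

Step 1 — characteristic polynomial of 2×2 Sigma:
  det(Sigma - λI) = λ² - trace · λ + det = 0.
  trace = 10 + 5 = 15, det = 10·5 - (5)² = 25.
Step 2 — discriminant:
  Δ = trace² - 4·det = 225 - 100 = 125.
Step 3 — eigenvalues:
  λ = (trace ± √Δ)/2 = (15 ± 11.1803)/2,
  λ_1 = 13.0902,  λ_2 = 1.9098.

Step 4 — unit eigenvector for λ_1: solve (Sigma - λ_1 I)v = 0. First row:
  (10 - 13.0902)·v_x + (5)·v_y = 0, i.e. (-3.0902)·v_x + (5)·v_y = 0,
  so v ∝ (b, λ_1 - a) = (5, 3.0902) = u.
  ||u|| = √((5)² + (3.0902)²) = √(34.5492) ≈ 5.8779,
  v_1 = u/||u|| ≈ (0.8507, 0.5257) (||v_1|| = 1).

λ_1 = 13.0902,  λ_2 = 1.9098;  v_1 ≈ (0.8507, 0.5257)


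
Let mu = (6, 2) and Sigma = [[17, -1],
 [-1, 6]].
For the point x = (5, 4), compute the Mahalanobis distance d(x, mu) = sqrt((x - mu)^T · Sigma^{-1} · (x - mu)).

Step 1 — centre the observation: (x - mu) = (-1, 2).

Step 2 — invert Sigma. det(Sigma) = 17·6 - (-1)² = 101.
  Sigma^{-1} = (1/det) · [[d, -b], [-b, a]] = [[0.0594, 0.0099],
 [0.0099, 0.1683]].

Step 3 — form the quadratic (x - mu)^T · Sigma^{-1} · (x - mu):
  Sigma^{-1} · (x - mu) = (-0.0396, 0.3267).
  (x - mu)^T · [Sigma^{-1} · (x - mu)] = (-1)·(-0.0396) + (2)·(0.3267) = 0.6931.

Step 4 — take square root: d = √(0.6931) ≈ 0.8325.

d(x, mu) = √(0.6931) ≈ 0.8325


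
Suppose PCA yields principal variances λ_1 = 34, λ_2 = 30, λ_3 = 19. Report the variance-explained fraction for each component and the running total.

Step 1 — total variance = trace(Sigma) = Σ λ_i = 34 + 30 + 19 = 83.

Step 2 — fraction explained by component i = λ_i / Σ λ:
  PC1: 34/83 = 0.4096
  PC2: 30/83 = 0.3614
  PC3: 19/83 = 0.2289

Step 3 — cumulative fraction after k components = (λ_1 + ... + λ_k) / Σ λ:
  k = 1: 34/83 = 0.4096
  k = 2: (34 + 30)/83 = 64/83 = 0.7711
  k = 3: (34 + 30 + 19)/83 = 83/83 = 1

Summary (fraction, with percent):

explained: PC1 0.4096 (40.96%), PC2 0.3614 (36.14%), PC3 0.2289 (22.89%);  cumulative: 0.4096, 0.7711, 1


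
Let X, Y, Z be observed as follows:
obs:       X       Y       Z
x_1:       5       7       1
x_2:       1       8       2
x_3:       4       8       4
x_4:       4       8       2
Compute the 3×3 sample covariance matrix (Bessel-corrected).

Step 1 — column means:
  mean(X) = (5 + 1 + 4 + 4) / 4 = 14/4 = 3.5
  mean(Y) = (7 + 8 + 8 + 8) / 4 = 31/4 = 7.75
  mean(Z) = (1 + 2 + 4 + 2) / 4 = 9/4 = 2.25

Step 2 — sample covariance S[i,j] = (1/(n-1)) · Σ_k (x_{k,i} - mean_i) · (x_{k,j} - mean_j), with n-1 = 3.
  S[X,X] = ((1.5)·(1.5) + (-2.5)·(-2.5) + (0.5)·(0.5) + (0.5)·(0.5)) / 3 = 9/3 = 3
  S[X,Y] = ((1.5)·(-0.75) + (-2.5)·(0.25) + (0.5)·(0.25) + (0.5)·(0.25)) / 3 = -1.5/3 = -0.5
  S[X,Z] = ((1.5)·(-1.25) + (-2.5)·(-0.25) + (0.5)·(1.75) + (0.5)·(-0.25)) / 3 = -0.5/3 = -0.1667
  S[Y,Y] = ((-0.75)·(-0.75) + (0.25)·(0.25) + (0.25)·(0.25) + (0.25)·(0.25)) / 3 = 0.75/3 = 0.25
  S[Y,Z] = ((-0.75)·(-1.25) + (0.25)·(-0.25) + (0.25)·(1.75) + (0.25)·(-0.25)) / 3 = 1.25/3 = 0.4167
  S[Z,Z] = ((-1.25)·(-1.25) + (-0.25)·(-0.25) + (1.75)·(1.75) + (-0.25)·(-0.25)) / 3 = 4.75/3 = 1.5833

S is symmetric (S[j,i] = S[i,j]). Assembling:

S = [[3, -0.5, -0.1667],
 [-0.5, 0.25, 0.4167],
 [-0.1667, 0.4167, 1.5833]]


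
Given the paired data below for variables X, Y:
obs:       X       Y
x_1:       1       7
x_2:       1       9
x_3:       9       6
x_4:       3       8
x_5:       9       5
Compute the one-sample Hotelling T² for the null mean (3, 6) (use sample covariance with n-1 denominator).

Step 1 — sample mean vector:
  mean(X) = (1 + 1 + 9 + 3 + 9) / 5 = 23/5 = 4.6
  mean(Y) = (7 + 9 + 6 + 8 + 5) / 5 = 35/5 = 7
  x̄ = (4.6, 7),  deviation x̄ - mu_0 = (4.6, 7) - (3, 6) = (1.6, 1).

Step 2 — sample covariance matrix, S[i,j] = (1/(n-1)) · Σ_k (x_{k,i} - mean_i) · (x_{k,j} - mean_j), divisor n-1 = 4:
  S[X,X] = ((-3.6)·(-3.6) + (-3.6)·(-3.6) + (4.4)·(4.4) + (-1.6)·(-1.6) + (4.4)·(4.4)) / 4 = 67.2/4 = 16.8
  S[X,Y] = ((-3.6)·(0) + (-3.6)·(2) + (4.4)·(-1) + (-1.6)·(1) + (4.4)·(-2)) / 4 = -22/4 = -5.5
  S[Y,Y] = ((0)·(0) + (2)·(2) + (-1)·(-1) + (1)·(1) + (-2)·(-2)) / 4 = 10/4 = 2.5
  S = [[16.8, -5.5],
 [-5.5, 2.5]].

Step 3 — invert S. det(S) = 16.8·2.5 - (-5.5)² = 11.75.
  S^{-1} = (1/det) · [[d, -b], [-b, a]] = [[0.2128, 0.4681],
 [0.4681, 1.4298]].

Step 4 — quadratic form (x̄ - mu_0)^T · S^{-1} · (x̄ - mu_0):
  S^{-1} · (x̄ - mu_0) = (0.8085, 2.1787),
  (x̄ - mu_0)^T · [...] = (1.6)·(0.8085) + (1)·(2.1787) = 3.4723.

Step 5 — scale by n: T² = 5 · 3.4723 = 17.3617.

T² ≈ 17.3617


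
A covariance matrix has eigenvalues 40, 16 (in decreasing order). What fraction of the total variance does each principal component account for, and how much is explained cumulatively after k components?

Step 1 — total variance = trace(Sigma) = Σ λ_i = 40 + 16 = 56.

Step 2 — fraction explained by component i = λ_i / Σ λ:
  PC1: 40/56 = 0.7143
  PC2: 16/56 = 0.2857

Step 3 — cumulative fraction after k components = (λ_1 + ... + λ_k) / Σ λ:
  k = 1: 40/56 = 0.7143
  k = 2: (40 + 16)/56 = 56/56 = 1

Summary (fraction, with percent):

explained: PC1 0.7143 (71.43%), PC2 0.2857 (28.57%);  cumulative: 0.7143, 1


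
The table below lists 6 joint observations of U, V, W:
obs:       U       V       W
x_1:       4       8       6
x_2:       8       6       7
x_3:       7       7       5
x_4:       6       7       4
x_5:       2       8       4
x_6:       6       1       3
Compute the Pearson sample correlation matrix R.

Step 1 — column means:
  mean(U) = (4 + 8 + 7 + 6 + 2 + 6) / 6 = 33/6 = 5.5
  mean(V) = (8 + 6 + 7 + 7 + 8 + 1) / 6 = 37/6 = 6.1667
  mean(W) = (6 + 7 + 5 + 4 + 4 + 3) / 6 = 29/6 = 4.8333

Step 2 — sample variances and covariances s[i,j] = (1/(n-1)) · Σ_k (x_{k,i} - mean_i) · (x_{k,j} - mean_j), with n-1 = 5:
  s[U,U] = ((-1.5)·(-1.5) + (2.5)·(2.5) + (1.5)·(1.5) + (0.5)·(0.5) + (-3.5)·(-3.5) + (0.5)·(0.5)) / 5 = 23.5/5 = 4.7
  s[U,V] = ((-1.5)·(1.8333) + (2.5)·(-0.1667) + (1.5)·(0.8333) + (0.5)·(0.8333) + (-3.5)·(1.8333) + (0.5)·(-5.1667)) / 5 = -10.5/5 = -2.1
  s[U,W] = ((-1.5)·(1.1667) + (2.5)·(2.1667) + (1.5)·(0.1667) + (0.5)·(-0.8333) + (-3.5)·(-0.8333) + (0.5)·(-1.8333)) / 5 = 5.5/5 = 1.1
  s[V,V] = ((1.8333)·(1.8333) + (-0.1667)·(-0.1667) + (0.8333)·(0.8333) + (0.8333)·(0.8333) + (1.8333)·(1.8333) + (-5.1667)·(-5.1667)) / 5 = 34.8333/5 = 6.9667
  s[V,W] = ((1.8333)·(1.1667) + (-0.1667)·(2.1667) + (0.8333)·(0.1667) + (0.8333)·(-0.8333) + (1.8333)·(-0.8333) + (-5.1667)·(-1.8333)) / 5 = 9.1667/5 = 1.8333
  s[W,W] = ((1.1667)·(1.1667) + (2.1667)·(2.1667) + (0.1667)·(0.1667) + (-0.8333)·(-0.8333) + (-0.8333)·(-0.8333) + (-1.8333)·(-1.8333)) / 5 = 10.8333/5 = 2.1667
  Sample standard deviations s_i = √(s[i,i]):
  s(U) = √(4.7) = 2.1679
  s(V) = √(6.9667) = 2.6394
  s(W) = √(2.1667) = 1.472

Step 3 — r_{ij} = s_{ij} / (s_i · s_j):
  r[U,U] = 1 (diagonal).
  r[U,V] = -2.1 / (2.1679 · 2.6394) = -2.1 / 5.7222 = -0.367
  r[U,W] = 1.1 / (2.1679 · 1.472) = 1.1 / 3.1911 = 0.3447
  r[V,V] = 1 (diagonal).
  r[V,W] = 1.8333 / (2.6394 · 1.472) = 1.8333 / 3.8852 = 0.4719
  r[W,W] = 1 (diagonal).

R is symmetric with unit diagonal. Assembling:

R = [[1, -0.367, 0.3447],
 [-0.367, 1, 0.4719],
 [0.3447, 0.4719, 1]]


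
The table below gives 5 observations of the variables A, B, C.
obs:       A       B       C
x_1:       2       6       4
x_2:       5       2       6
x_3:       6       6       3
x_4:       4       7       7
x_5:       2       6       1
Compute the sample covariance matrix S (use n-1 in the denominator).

Step 1 — column means:
  mean(A) = (2 + 5 + 6 + 4 + 2) / 5 = 19/5 = 3.8
  mean(B) = (6 + 2 + 6 + 7 + 6) / 5 = 27/5 = 5.4
  mean(C) = (4 + 6 + 3 + 7 + 1) / 5 = 21/5 = 4.2

Step 2 — sample covariance S[i,j] = (1/(n-1)) · Σ_k (x_{k,i} - mean_i) · (x_{k,j} - mean_j), with n-1 = 4.
  S[A,A] = ((-1.8)·(-1.8) + (1.2)·(1.2) + (2.2)·(2.2) + (0.2)·(0.2) + (-1.8)·(-1.8)) / 4 = 12.8/4 = 3.2
  S[A,B] = ((-1.8)·(0.6) + (1.2)·(-3.4) + (2.2)·(0.6) + (0.2)·(1.6) + (-1.8)·(0.6)) / 4 = -4.6/4 = -1.15
  S[A,C] = ((-1.8)·(-0.2) + (1.2)·(1.8) + (2.2)·(-1.2) + (0.2)·(2.8) + (-1.8)·(-3.2)) / 4 = 6.2/4 = 1.55
  S[B,B] = ((0.6)·(0.6) + (-3.4)·(-3.4) + (0.6)·(0.6) + (1.6)·(1.6) + (0.6)·(0.6)) / 4 = 15.2/4 = 3.8
  S[B,C] = ((0.6)·(-0.2) + (-3.4)·(1.8) + (0.6)·(-1.2) + (1.6)·(2.8) + (0.6)·(-3.2)) / 4 = -4.4/4 = -1.1
  S[C,C] = ((-0.2)·(-0.2) + (1.8)·(1.8) + (-1.2)·(-1.2) + (2.8)·(2.8) + (-3.2)·(-3.2)) / 4 = 22.8/4 = 5.7

S is symmetric (S[j,i] = S[i,j]). Assembling:

S = [[3.2, -1.15, 1.55],
 [-1.15, 3.8, -1.1],
 [1.55, -1.1, 5.7]]


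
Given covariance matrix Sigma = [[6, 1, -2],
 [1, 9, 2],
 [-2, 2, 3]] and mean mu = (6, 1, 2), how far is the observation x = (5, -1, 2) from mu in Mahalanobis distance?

Step 1 — centre the observation: (x - mu) = (-1, -2, 0).

Step 2 — invert Sigma (cofactor / det for 3×3, or solve directly):
  Sigma^{-1} = [[0.2527, -0.0769, 0.2198],
 [-0.0769, 0.1538, -0.1538],
 [0.2198, -0.1538, 0.5824]].

Step 3 — form the quadratic (x - mu)^T · Sigma^{-1} · (x - mu):
  Sigma^{-1} · (x - mu) = (-0.0989, -0.2308, 0.0879).
  (x - mu)^T · [Sigma^{-1} · (x - mu)] = (-1)·(-0.0989) + (-2)·(-0.2308) + (0)·(0.0879) = 0.5604.

Step 4 — take square root: d = √(0.5604) ≈ 0.7486.

d(x, mu) = √(0.5604) ≈ 0.7486


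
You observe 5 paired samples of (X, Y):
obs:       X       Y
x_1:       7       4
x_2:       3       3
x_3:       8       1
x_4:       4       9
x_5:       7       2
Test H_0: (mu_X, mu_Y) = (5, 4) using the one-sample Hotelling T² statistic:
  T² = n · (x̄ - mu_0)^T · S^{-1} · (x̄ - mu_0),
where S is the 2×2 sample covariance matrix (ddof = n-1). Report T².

Step 1 — sample mean vector:
  mean(X) = (7 + 3 + 8 + 4 + 7) / 5 = 29/5 = 5.8
  mean(Y) = (4 + 3 + 1 + 9 + 2) / 5 = 19/5 = 3.8
  x̄ = (5.8, 3.8),  deviation x̄ - mu_0 = (5.8, 3.8) - (5, 4) = (0.8, -0.2).

Step 2 — sample covariance matrix, S[i,j] = (1/(n-1)) · Σ_k (x_{k,i} - mean_i) · (x_{k,j} - mean_j), divisor n-1 = 4:
  S[X,X] = ((1.2)·(1.2) + (-2.8)·(-2.8) + (2.2)·(2.2) + (-1.8)·(-1.8) + (1.2)·(1.2)) / 4 = 18.8/4 = 4.7
  S[X,Y] = ((1.2)·(0.2) + (-2.8)·(-0.8) + (2.2)·(-2.8) + (-1.8)·(5.2) + (1.2)·(-1.8)) / 4 = -15.2/4 = -3.8
  S[Y,Y] = ((0.2)·(0.2) + (-0.8)·(-0.8) + (-2.8)·(-2.8) + (5.2)·(5.2) + (-1.8)·(-1.8)) / 4 = 38.8/4 = 9.7
  S = [[4.7, -3.8],
 [-3.8, 9.7]].

Step 3 — invert S. det(S) = 4.7·9.7 - (-3.8)² = 31.15.
  S^{-1} = (1/det) · [[d, -b], [-b, a]] = [[0.3114, 0.122],
 [0.122, 0.1509]].

Step 4 — quadratic form (x̄ - mu_0)^T · S^{-1} · (x̄ - mu_0):
  S^{-1} · (x̄ - mu_0) = (0.2247, 0.0674),
  (x̄ - mu_0)^T · [...] = (0.8)·(0.2247) + (-0.2)·(0.0674) = 0.1663.

Step 5 — scale by n: T² = 5 · 0.1663 = 0.8315.

T² ≈ 0.8315


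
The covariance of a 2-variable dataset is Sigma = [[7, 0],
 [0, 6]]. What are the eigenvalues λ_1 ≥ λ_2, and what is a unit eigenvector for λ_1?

Step 1 — characteristic polynomial of 2×2 Sigma:
  det(Sigma - λI) = λ² - trace · λ + det = 0.
  trace = 7 + 6 = 13, det = 7·6 - (0)² = 42.
Step 2 — discriminant:
  Δ = trace² - 4·det = 169 - 168 = 1.
Step 3 — eigenvalues:
  λ = (trace ± √Δ)/2 = (13 ± 1)/2,
  λ_1 = 7,  λ_2 = 6.

Step 4 — unit eigenvector for λ_1: Sigma is diagonal, so its eigenvectors are the coordinate axes. λ_1 = 7 is the diagonal entry on the first coordinate axis, hence
  v_1 = (1, 0) (||v_1|| = 1).

λ_1 = 7,  λ_2 = 6;  v_1 ≈ (1, 0)


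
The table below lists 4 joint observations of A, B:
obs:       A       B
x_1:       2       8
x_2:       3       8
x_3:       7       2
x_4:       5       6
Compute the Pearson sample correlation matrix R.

Step 1 — column means:
  mean(A) = (2 + 3 + 7 + 5) / 4 = 17/4 = 4.25
  mean(B) = (8 + 8 + 2 + 6) / 4 = 24/4 = 6

Step 2 — sample variances and covariances s[i,j] = (1/(n-1)) · Σ_k (x_{k,i} - mean_i) · (x_{k,j} - mean_j), with n-1 = 3:
  s[A,A] = ((-2.25)·(-2.25) + (-1.25)·(-1.25) + (2.75)·(2.75) + (0.75)·(0.75)) / 3 = 14.75/3 = 4.9167
  s[A,B] = ((-2.25)·(2) + (-1.25)·(2) + (2.75)·(-4) + (0.75)·(0)) / 3 = -18/3 = -6
  s[B,B] = ((2)·(2) + (2)·(2) + (-4)·(-4) + (0)·(0)) / 3 = 24/3 = 8
  Sample standard deviations s_i = √(s[i,i]):
  s(A) = √(4.9167) = 2.2174
  s(B) = √(8) = 2.8284

Step 3 — r_{ij} = s_{ij} / (s_i · s_j):
  r[A,A] = 1 (diagonal).
  r[A,B] = -6 / (2.2174 · 2.8284) = -6 / 6.2716 = -0.9567
  r[B,B] = 1 (diagonal).

R is symmetric with unit diagonal. Assembling:

R = [[1, -0.9567],
 [-0.9567, 1]]


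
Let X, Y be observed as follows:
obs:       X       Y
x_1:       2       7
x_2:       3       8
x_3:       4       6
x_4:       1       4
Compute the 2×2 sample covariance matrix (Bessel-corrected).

Step 1 — column means:
  mean(X) = (2 + 3 + 4 + 1) / 4 = 10/4 = 2.5
  mean(Y) = (7 + 8 + 6 + 4) / 4 = 25/4 = 6.25

Step 2 — sample covariance S[i,j] = (1/(n-1)) · Σ_k (x_{k,i} - mean_i) · (x_{k,j} - mean_j), with n-1 = 3.
  S[X,X] = ((-0.5)·(-0.5) + (0.5)·(0.5) + (1.5)·(1.5) + (-1.5)·(-1.5)) / 3 = 5/3 = 1.6667
  S[X,Y] = ((-0.5)·(0.75) + (0.5)·(1.75) + (1.5)·(-0.25) + (-1.5)·(-2.25)) / 3 = 3.5/3 = 1.1667
  S[Y,Y] = ((0.75)·(0.75) + (1.75)·(1.75) + (-0.25)·(-0.25) + (-2.25)·(-2.25)) / 3 = 8.75/3 = 2.9167

S is symmetric (S[j,i] = S[i,j]). Assembling:

S = [[1.6667, 1.1667],
 [1.1667, 2.9167]]


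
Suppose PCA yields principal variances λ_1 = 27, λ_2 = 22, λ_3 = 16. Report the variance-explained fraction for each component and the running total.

Step 1 — total variance = trace(Sigma) = Σ λ_i = 27 + 22 + 16 = 65.

Step 2 — fraction explained by component i = λ_i / Σ λ:
  PC1: 27/65 = 0.4154
  PC2: 22/65 = 0.3385
  PC3: 16/65 = 0.2462

Step 3 — cumulative fraction after k components = (λ_1 + ... + λ_k) / Σ λ:
  k = 1: 27/65 = 0.4154
  k = 2: (27 + 22)/65 = 49/65 = 0.7538
  k = 3: (27 + 22 + 16)/65 = 65/65 = 1

Summary (fraction, with percent):

explained: PC1 0.4154 (41.54%), PC2 0.3385 (33.85%), PC3 0.2462 (24.62%);  cumulative: 0.4154, 0.7538, 1


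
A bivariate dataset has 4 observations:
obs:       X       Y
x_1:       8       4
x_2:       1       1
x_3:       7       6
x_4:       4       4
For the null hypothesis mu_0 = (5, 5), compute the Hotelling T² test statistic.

Step 1 — sample mean vector:
  mean(X) = (8 + 1 + 7 + 4) / 4 = 20/4 = 5
  mean(Y) = (4 + 1 + 6 + 4) / 4 = 15/4 = 3.75
  x̄ = (5, 3.75),  deviation x̄ - mu_0 = (5, 3.75) - (5, 5) = (0, -1.25).

Step 2 — sample covariance matrix, S[i,j] = (1/(n-1)) · Σ_k (x_{k,i} - mean_i) · (x_{k,j} - mean_j), divisor n-1 = 3:
  S[X,X] = ((3)·(3) + (-4)·(-4) + (2)·(2) + (-1)·(-1)) / 3 = 30/3 = 10
  S[X,Y] = ((3)·(0.25) + (-4)·(-2.75) + (2)·(2.25) + (-1)·(0.25)) / 3 = 16/3 = 5.3333
  S[Y,Y] = ((0.25)·(0.25) + (-2.75)·(-2.75) + (2.25)·(2.25) + (0.25)·(0.25)) / 3 = 12.75/3 = 4.25
  S = [[10, 5.3333],
 [5.3333, 4.25]].

Step 3 — invert S. det(S) = 10·4.25 - (5.3333)² = 14.0556.
  S^{-1} = (1/det) · [[d, -b], [-b, a]] = [[0.3024, -0.3794],
 [-0.3794, 0.7115]].

Step 4 — quadratic form (x̄ - mu_0)^T · S^{-1} · (x̄ - mu_0):
  S^{-1} · (x̄ - mu_0) = (0.4743, -0.8893),
  (x̄ - mu_0)^T · [...] = (0)·(0.4743) + (-1.25)·(-0.8893) = 1.1117.

Step 5 — scale by n: T² = 4 · 1.1117 = 4.4466.

T² ≈ 4.4466


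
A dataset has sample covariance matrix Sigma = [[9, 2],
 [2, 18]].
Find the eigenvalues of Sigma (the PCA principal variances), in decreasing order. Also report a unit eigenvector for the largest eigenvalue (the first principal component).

Step 1 — characteristic polynomial of 2×2 Sigma:
  det(Sigma - λI) = λ² - trace · λ + det = 0.
  trace = 9 + 18 = 27, det = 9·18 - (2)² = 158.
Step 2 — discriminant:
  Δ = trace² - 4·det = 729 - 632 = 97.
Step 3 — eigenvalues:
  λ = (trace ± √Δ)/2 = (27 ± 9.8489)/2,
  λ_1 = 18.4244,  λ_2 = 8.5756.

Step 4 — unit eigenvector for λ_1: solve (Sigma - λ_1 I)v = 0. First row:
  (9 - 18.4244)·v_x + (2)·v_y = 0, i.e. (-9.4244)·v_x + (2)·v_y = 0,
  so v ∝ (b, λ_1 - a) = (2, 9.4244) = u.
  ||u|| = √((2)² + (9.4244)²) = √(92.8199) ≈ 9.6343,
  v_1 = u/||u|| ≈ (0.2076, 0.9782) (||v_1|| = 1).

λ_1 = 18.4244,  λ_2 = 8.5756;  v_1 ≈ (0.2076, 0.9782)


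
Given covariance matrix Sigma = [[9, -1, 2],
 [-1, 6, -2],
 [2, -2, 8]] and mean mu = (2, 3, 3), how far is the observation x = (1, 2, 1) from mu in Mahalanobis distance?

Step 1 — centre the observation: (x - mu) = (-1, -1, -2).

Step 2 — invert Sigma (cofactor / det for 3×3, or solve directly):
  Sigma^{-1} = [[0.1183, 0.0108, -0.0269],
 [0.0108, 0.1828, 0.043],
 [-0.0269, 0.043, 0.1425]].

Step 3 — form the quadratic (x - mu)^T · Sigma^{-1} · (x - mu):
  Sigma^{-1} · (x - mu) = (-0.0753, -0.2796, -0.3011).
  (x - mu)^T · [Sigma^{-1} · (x - mu)] = (-1)·(-0.0753) + (-1)·(-0.2796) + (-2)·(-0.3011) = 0.957.

Step 4 — take square root: d = √(0.957) ≈ 0.9783.

d(x, mu) = √(0.957) ≈ 0.9783


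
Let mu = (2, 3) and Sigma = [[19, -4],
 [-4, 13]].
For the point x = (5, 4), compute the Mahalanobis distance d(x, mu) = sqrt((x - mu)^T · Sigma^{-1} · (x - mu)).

Step 1 — centre the observation: (x - mu) = (3, 1).

Step 2 — invert Sigma. det(Sigma) = 19·13 - (-4)² = 231.
  Sigma^{-1} = (1/det) · [[d, -b], [-b, a]] = [[0.0563, 0.0173],
 [0.0173, 0.0823]].

Step 3 — form the quadratic (x - mu)^T · Sigma^{-1} · (x - mu):
  Sigma^{-1} · (x - mu) = (0.1861, 0.1342).
  (x - mu)^T · [Sigma^{-1} · (x - mu)] = (3)·(0.1861) + (1)·(0.1342) = 0.6926.

Step 4 — take square root: d = √(0.6926) ≈ 0.8323.

d(x, mu) = √(0.6926) ≈ 0.8323
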